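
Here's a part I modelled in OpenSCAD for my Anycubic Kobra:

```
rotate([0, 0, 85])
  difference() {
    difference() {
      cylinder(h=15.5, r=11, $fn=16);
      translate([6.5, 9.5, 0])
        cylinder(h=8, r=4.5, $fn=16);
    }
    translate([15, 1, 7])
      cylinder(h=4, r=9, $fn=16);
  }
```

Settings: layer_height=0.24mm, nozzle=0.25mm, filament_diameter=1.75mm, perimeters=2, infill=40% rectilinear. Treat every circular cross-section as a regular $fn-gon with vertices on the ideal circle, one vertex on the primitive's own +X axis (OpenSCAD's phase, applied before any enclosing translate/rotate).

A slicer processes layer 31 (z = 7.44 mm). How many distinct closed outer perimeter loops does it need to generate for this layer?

1

At z = 7.44 mm: the r=11 cylinder contributes a regular 16-gon of circumradius 11; the cylinder at (6.5, 9.5): section is a regular 16-gon, circumradius r=4.5; Taking the first minus the rest: starting from the r=11 cylinder, the r=4.5 cylinder at (6.5, 9.5) partially overlaps it — only the 22.71 mm² overlap (of its 61.99 mm²) is removed, clipping the outline — 1 connected region; the r=9 cylinder at (15, 1) gives a regular 16-gon of circumradius 9 (constant along its height); After the difference (first − rest): starting from the result so far, the r=9 cylinder at (15, 1) partially overlaps it — only the 39.48 mm² overlap (of its 247.98 mm²) is removed, clipping the outline — 1 connected region; (whole slice rotated 85° about Z — lengths, areas and connectivity unchanged). The result has 1 disconnected region.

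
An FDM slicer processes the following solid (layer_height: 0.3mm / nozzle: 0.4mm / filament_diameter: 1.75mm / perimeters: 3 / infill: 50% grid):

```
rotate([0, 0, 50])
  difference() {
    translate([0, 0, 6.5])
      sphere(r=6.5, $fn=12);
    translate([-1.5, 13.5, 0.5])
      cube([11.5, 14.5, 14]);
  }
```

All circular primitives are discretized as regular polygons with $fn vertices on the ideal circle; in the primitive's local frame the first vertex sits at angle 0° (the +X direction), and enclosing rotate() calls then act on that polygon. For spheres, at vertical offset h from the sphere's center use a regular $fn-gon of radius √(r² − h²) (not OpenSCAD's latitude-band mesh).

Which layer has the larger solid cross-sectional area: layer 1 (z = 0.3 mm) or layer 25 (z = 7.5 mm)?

layer 25 (z = 7.5 mm)

Layer 1 (z = 0.3): the r=6.5 sphere slices to a regular 12-gon of circumradius 1.952 (√(r²−h²) with h=6.2 from center) (area = (12/2)·1.952²·sin(360°/12) = 11.43 mm²); the cube at (-1.5, 13.5) is absent (z outside [0.5, 14.5]); Subtracting the remaining from the first: none of the subtracted shapes is present at this height, so the r=6.5 sphere is unchanged — area = 11.43 mm²; (whole slice rotated 50° about Z — lengths, areas and connectivity unchanged). So its area = 11.43 mm². Layer 25 (z = 7.5): the sphere: section is a regular 12-gon, circumradius = √(r²−h²) = √(6.5²−1²) = 6.423 (area = (12/2)·6.423²·sin(360°/12) = 123.75 mm²); the cube at (-1.5, 13.5) (footprint 11.5×14.5) is included at this height (area 166.75 mm²); Subtracting the remaining from the first: starting from the r=6.5 sphere (123.75 mm²), the 11.5×14.5 cube at (-1.5, 13.5) misses the remaining region (no effect) — area = 123.75 mm²; (rotated 50° about Z; rotation is an isometry so areas/perimeters/island counts are preserved). So its area = 123.75 mm². Layer 25 is larger (123.75 vs 11.43 mm²).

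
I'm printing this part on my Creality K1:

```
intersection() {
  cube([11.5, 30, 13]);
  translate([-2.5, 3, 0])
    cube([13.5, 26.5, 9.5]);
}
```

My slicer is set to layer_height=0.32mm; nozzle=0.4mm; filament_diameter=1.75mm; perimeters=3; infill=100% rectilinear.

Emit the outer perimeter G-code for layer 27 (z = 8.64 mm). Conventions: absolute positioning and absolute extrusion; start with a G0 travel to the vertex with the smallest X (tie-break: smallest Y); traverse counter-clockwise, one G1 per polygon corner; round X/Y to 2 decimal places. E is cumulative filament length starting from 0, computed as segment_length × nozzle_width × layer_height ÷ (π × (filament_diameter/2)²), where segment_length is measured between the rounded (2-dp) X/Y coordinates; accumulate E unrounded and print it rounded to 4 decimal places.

G0 X0.00 Y3.00 Z8.64
G1 X11.00 Y3.00 E0.5854
G1 X11.00 Y29.50 E1.9956
G1 X0.00 Y29.50 E2.5810
G1 X0.00 Y3.00 E3.9912

At z = 8.64 mm: the cube is present — its section is the full 11.5×30 rectangle; the cube at (-2.5, 3) (footprint 13.5×26.5) is included at this height; Keeping only the common overlap: the 13.5×26.5 cube at (-2.5, 3) partially overlaps the 11.5×30 cube; clipping to the common part keeps 291.50 mm² — 1 connected region. The outline is a single polygon with 4 vertices. Extrusion per mm of travel: 0.4 × 0.32 / (π × 0.875²) = 0.053216. Accumulating E over each segment gives final E = 3.9912.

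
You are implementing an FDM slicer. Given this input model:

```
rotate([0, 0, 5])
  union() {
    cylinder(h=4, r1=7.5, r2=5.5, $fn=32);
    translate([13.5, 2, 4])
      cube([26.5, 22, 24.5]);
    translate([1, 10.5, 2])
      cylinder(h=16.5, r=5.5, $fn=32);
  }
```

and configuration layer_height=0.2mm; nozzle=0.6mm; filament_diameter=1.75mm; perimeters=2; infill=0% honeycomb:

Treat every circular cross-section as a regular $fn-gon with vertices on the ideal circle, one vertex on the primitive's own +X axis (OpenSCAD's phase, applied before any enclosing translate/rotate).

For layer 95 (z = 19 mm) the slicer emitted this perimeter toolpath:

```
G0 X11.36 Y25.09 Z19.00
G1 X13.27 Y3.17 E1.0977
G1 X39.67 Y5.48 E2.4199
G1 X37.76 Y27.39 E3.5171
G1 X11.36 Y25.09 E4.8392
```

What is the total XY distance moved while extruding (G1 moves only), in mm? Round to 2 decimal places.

97.00 mm

Sum the Euclidean lengths of each G1 segment: total = 97.00 mm.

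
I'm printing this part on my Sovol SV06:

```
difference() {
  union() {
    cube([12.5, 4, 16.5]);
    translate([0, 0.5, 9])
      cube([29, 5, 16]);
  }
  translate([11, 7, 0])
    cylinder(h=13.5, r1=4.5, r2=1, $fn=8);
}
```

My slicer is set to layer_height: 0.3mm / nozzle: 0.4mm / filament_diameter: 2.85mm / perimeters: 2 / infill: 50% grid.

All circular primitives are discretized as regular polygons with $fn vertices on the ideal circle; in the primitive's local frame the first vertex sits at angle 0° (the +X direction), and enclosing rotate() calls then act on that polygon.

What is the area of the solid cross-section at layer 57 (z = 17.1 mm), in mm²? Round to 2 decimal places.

At z = 17.1 mm: the cube is absent (z outside [0, 16.5]); the cube at (0, 0.5) is present — its section is the full 29×5 rectangle (area 145.00 mm²); Combining (union): only the 29×5 cube at (0, 0.5) is present, so the union is just that shape — area = 145.00 mm²; the cone at (11, 7) does not reach this height (z outside [0, 13.5]); After the difference (first − rest): none of the subtracted shapes is present at this height, so that combined region is unchanged — area = 145.00 mm². Overall, the cross-section is a single solid region. Net area = 145.00 mm².

145.00 mm²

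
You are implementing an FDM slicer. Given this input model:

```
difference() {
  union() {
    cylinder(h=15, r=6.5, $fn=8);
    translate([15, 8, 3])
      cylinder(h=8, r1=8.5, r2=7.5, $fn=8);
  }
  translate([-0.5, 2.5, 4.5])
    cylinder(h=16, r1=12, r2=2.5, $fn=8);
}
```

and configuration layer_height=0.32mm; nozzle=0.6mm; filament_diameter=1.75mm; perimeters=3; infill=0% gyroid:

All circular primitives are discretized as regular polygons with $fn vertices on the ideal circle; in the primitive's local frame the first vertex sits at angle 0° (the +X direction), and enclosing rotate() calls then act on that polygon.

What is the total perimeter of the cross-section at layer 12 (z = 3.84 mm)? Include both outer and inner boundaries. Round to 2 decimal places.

91.20 mm

At z = 3.84 mm: the r=6.5 cylinder gives a regular 8-gon of circumradius 6.5 (constant along its height) (perimeter = 2·8·6.500·sin(180°/8) = 39.80 mm); the cone at (15, 8) (r1=8.5→r2=7.5) has section circumradius 8.395 here — a regular 8-gon (perimeter = 2·8·8.395·sin(180°/8) = 51.40 mm); Taking the union: the 2 present regions are separate (no shared area or edge), so areas and boundary lengths simply add and each stays a separate island — boundary = 91.20 mm; the cone at (-0.5, 2.5) does not reach this height (z outside [4.5, 20.5]); Taking the first minus the rest: none of the subtracted shapes is present at this height, so that combined region is unchanged — boundary = 91.20 mm. Overall, the cross-section has 2 separate islands. Total boundary length (outer) = 91.20 mm.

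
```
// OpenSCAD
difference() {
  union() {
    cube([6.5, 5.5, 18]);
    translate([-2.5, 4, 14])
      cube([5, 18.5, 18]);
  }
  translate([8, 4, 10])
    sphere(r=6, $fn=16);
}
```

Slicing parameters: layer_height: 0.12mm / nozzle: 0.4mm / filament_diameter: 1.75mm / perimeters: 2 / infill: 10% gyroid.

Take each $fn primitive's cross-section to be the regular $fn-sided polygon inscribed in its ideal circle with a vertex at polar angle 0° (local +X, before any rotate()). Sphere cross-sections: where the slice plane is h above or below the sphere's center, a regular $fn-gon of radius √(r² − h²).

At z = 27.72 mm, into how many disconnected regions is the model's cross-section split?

At z = 27.72 mm: the cube is absent (z outside [0, 18]); the cube at (-2.5, 4) is present — its section is the full 5×18.5 rectangle; Taking the union: only the 5×18.5 cube at (-2.5, 4) is present, so the union is just that shape — 1 connected region; the sphere at (8, 4) is not intersected at this z (|z−center|=17.720 > r=6); After the difference (first − rest): none of the subtracted shapes is present at this height, so the result so far is unchanged — 1 connected region. The result has 1 disconnected region.

1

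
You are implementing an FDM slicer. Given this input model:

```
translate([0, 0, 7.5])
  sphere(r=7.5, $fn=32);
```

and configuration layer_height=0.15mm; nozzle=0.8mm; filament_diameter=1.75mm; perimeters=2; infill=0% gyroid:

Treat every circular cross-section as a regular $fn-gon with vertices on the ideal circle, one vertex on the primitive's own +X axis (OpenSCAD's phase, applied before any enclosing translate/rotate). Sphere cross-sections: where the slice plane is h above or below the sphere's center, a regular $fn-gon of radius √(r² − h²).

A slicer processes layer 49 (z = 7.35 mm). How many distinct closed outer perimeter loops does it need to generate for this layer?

At z = 7.35 mm: the r=7.5 sphere slices to a regular 32-gon of circumradius 7.498 (√(r²−h²) with h=0.15 from center). The result has 1 disconnected region.

1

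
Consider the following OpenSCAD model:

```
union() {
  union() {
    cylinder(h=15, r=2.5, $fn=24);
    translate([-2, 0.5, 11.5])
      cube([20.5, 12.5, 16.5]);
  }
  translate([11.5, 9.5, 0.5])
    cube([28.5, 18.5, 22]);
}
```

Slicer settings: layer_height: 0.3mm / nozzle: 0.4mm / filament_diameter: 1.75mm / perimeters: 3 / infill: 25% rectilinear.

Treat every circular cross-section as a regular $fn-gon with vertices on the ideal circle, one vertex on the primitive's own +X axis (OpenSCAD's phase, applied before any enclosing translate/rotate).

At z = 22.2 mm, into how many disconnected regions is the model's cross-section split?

1

At z = 22.2 mm: the cylinder is not intersected at this z (z outside [0, 15]); the cube at (-2, 0.5) (footprint 20.5×12.5) is included at this height; Taking the union: only the 20.5×12.5 cube at (-2, 0.5) is present, so the union is just that shape — 1 connected region; the cube at (11.5, 9.5) (footprint 28.5×18.5) is included at this height; Taking the union: the regions partially overlap (shared area 24.50 mm²), so overlapping operands fuse into one piece — 1 connected region. The result has 1 disconnected region.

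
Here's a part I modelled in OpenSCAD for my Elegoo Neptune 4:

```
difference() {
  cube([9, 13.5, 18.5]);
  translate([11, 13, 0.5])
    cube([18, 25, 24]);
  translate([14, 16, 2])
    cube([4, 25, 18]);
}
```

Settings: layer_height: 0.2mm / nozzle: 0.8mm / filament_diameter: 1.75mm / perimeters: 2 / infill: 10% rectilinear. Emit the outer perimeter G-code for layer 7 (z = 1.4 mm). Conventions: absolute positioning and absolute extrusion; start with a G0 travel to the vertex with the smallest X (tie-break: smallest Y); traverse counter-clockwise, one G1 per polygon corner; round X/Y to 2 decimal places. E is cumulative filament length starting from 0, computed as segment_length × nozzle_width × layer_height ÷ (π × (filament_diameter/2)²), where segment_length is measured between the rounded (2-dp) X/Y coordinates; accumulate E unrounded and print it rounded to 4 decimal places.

At z = 1.4 mm: the cube (footprint 9×13.5) is included at this height; the cube at (11, 13) (footprint 18×25) is included at this height; the cube at (14, 16) is not intersected at this z (z outside [2, 20]); After the difference (first − rest): starting from the 9×13.5 cube, the 18×25 cube at (11, 13) misses the remaining region (no effect) — 1 connected region. The outline is a single polygon with 4 vertices. Extrusion per mm of travel: 0.8 × 0.2 / (π × 0.875²) = 0.066520. Accumulating E over each segment gives final E = 2.9934.

G0 X0.00 Y0.00 Z1.40
G1 X9.00 Y0.00 E0.5987
G1 X9.00 Y13.50 E1.4967
G1 X0.00 Y13.50 E2.0954
G1 X0.00 Y0.00 E2.9934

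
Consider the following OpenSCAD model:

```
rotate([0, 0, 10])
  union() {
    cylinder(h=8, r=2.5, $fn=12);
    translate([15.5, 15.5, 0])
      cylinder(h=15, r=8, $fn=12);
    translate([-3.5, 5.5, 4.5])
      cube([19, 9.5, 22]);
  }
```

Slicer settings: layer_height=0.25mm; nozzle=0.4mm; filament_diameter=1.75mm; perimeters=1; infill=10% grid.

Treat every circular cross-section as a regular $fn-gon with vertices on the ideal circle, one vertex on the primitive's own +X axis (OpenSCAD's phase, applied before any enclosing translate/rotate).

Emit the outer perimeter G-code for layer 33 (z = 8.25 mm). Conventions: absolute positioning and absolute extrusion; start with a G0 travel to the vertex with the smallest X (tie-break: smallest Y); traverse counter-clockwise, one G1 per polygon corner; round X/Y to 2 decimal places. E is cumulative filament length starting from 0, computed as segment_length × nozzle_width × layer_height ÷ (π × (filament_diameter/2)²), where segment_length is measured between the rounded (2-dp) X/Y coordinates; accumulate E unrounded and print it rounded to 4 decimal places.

G0 X-6.05 Y14.16 Z8.25
G1 X-4.40 Y4.81 E0.3947
G1 X14.31 Y8.11 E1.1846
G1 X13.96 Y10.08 E1.2678
G1 X17.72 Y11.83 E1.4402
G1 X20.09 Y15.22 E1.6122
G1 X20.45 Y19.35 E1.7845
G1 X18.70 Y23.10 E1.9566
G1 X15.31 Y25.47 E2.1286
G1 X11.18 Y25.83 E2.3009
G1 X7.43 Y24.08 E2.4730
G1 X5.06 Y20.69 E2.6449
G1 X4.69 Y16.57 E2.8169
G1 X4.91 Y16.10 E2.8385
G1 X-6.05 Y14.16 E3.3012

At z = 8.25 mm: the cylinder is not intersected at this z (z outside [0, 8]); the r=8 cylinder at (15.5, 15.5) gives a regular 12-gon of circumradius 8 (constant along its height); the cube at (-3.5, 5.5) (footprint 19×9.5) is included at this height; Combining (union): the regions partially overlap (shared area 44.03 mm²), so overlapping operands fuse into one piece — 1 connected region; (rotated 10° about Z; rotation is an isometry so areas/perimeters/island counts are preserved). The outline is a single polygon with 14 vertices. Extrusion per mm of travel: 0.4 × 0.25 / (π × 0.875²) = 0.041575. Accumulating E over each segment gives final E = 3.3012.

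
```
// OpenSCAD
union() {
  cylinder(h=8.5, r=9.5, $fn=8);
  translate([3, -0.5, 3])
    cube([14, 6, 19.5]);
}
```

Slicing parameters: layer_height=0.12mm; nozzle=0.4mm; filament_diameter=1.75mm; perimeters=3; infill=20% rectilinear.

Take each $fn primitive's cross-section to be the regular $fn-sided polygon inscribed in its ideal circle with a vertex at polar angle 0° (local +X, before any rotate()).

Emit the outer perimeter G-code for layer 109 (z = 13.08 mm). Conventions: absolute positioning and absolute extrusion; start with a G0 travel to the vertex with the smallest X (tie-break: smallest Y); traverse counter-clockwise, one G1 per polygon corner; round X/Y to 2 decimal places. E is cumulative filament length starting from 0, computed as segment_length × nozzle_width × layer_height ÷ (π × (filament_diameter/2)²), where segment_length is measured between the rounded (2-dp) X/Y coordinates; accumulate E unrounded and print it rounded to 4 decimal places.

G0 X3.00 Y-0.50 Z13.08
G1 X17.00 Y-0.50 E0.2794
G1 X17.00 Y5.50 E0.3991
G1 X3.00 Y5.50 E0.6785
G1 X3.00 Y-0.50 E0.7982

At z = 13.08 mm: the cylinder does not reach this height (z outside [0, 8.5]); the cube at (3, -0.5) is present — its section is the full 14×6 rectangle; Merging all regions: only the 14×6 cube at (3, -0.5) is present, so the union is just that shape — 1 connected region. The outline is a single polygon with 4 vertices. Extrusion per mm of travel: 0.4 × 0.12 / (π × 0.875²) = 0.019956. Accumulating E over each segment gives final E = 0.7982.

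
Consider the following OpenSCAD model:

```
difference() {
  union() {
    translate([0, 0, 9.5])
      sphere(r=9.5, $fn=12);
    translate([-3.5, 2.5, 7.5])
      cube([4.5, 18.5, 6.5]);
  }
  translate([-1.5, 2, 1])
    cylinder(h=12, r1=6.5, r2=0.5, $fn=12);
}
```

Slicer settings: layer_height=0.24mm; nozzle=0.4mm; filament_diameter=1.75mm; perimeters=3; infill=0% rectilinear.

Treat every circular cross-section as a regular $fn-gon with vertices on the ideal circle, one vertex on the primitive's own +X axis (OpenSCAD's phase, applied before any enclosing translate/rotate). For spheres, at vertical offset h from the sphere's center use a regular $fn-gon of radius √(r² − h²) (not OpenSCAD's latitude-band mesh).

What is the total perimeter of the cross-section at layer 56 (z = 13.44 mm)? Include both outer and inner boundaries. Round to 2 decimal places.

At z = 13.44 mm: the sphere: section is a regular 12-gon, circumradius = √(r²−h²) = √(9.5²−3.94²) = 8.644 (perimeter = 2·12·8.644·sin(180°/12) = 53.70 mm); the 4.5×18.5 cube at (-3.5, 2.5) contributes its full rectangle (perimeter 46.00 mm); Taking the union: the regions partially overlap (shared area 25.87 mm²), so the edge portions inside another operand are dropped and the merged outline is re-measured after clipping — boundary = 79.45 mm; the cone at (-1.5, 2) is not intersected at this z (z outside [1, 13]); After the difference (first − rest): none of the subtracted shapes is present at this height, so that combined region is unchanged — boundary = 79.45 mm. Overall, the cross-section is a single solid region. Total boundary length (outer) = 79.45 mm.

79.45 mm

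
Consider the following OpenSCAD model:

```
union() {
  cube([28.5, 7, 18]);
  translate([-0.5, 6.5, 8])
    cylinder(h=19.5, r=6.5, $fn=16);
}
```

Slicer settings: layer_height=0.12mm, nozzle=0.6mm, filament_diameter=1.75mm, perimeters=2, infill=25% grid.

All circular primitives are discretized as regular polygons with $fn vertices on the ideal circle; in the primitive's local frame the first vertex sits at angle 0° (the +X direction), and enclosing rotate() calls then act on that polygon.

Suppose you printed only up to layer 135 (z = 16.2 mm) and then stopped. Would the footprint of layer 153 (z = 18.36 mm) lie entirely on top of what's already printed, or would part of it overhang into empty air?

entirely on top

Compare the two slices. At z = 16.2: the 28.5×7 cube contributes its full rectangle (area 199.50 mm²); the r=6.5 cylinder at (-0.5, 6.5) contributes a regular 16-gon of circumradius 6.5 (area = (16/2)·6.500²·sin(360°/16) = 129.35 mm²); Taking the union: the regions partially overlap — summed areas 328.85 mm² minus the doubly-counted overlap 32.09 mm² gives 296.76 mm² — area = 296.76 mm². At z = 18.36: the cube does not reach this height (z outside [0, 18]); the r=6.5 cylinder at (-0.5, 6.5) contributes a regular 16-gon of circumradius 6.5 (area = (16/2)·6.500²·sin(360°/16) = 129.35 mm²); Combining (union): only the r=6.5 cylinder at (-0.5, 6.5) is present, so the union is just that shape — area = 129.35 mm². Checking containment: the cross-section at z = 18.36 is a subset of the cross-section at z = 16.2.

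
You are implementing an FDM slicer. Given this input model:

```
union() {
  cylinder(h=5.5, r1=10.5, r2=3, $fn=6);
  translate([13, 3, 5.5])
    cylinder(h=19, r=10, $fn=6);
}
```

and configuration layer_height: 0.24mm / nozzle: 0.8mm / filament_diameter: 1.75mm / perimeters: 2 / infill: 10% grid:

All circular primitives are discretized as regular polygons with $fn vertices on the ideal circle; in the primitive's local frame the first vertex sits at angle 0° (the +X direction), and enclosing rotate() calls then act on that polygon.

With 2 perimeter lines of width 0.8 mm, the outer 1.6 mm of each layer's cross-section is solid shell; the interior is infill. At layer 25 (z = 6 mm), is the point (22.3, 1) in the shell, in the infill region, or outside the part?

outside

At z = 6 mm: the cone is not intersected at this z (z outside [0, 5.5]); the r=10 cylinder at (13, 3) gives a regular 6-gon of circumradius 10 (constant along its height); Merging all regions: only the r=10 cylinder at (13, 3) is present, so the union is just that shape — 1 connected region. Overall, the cross-section is a single solid region. The nearest boundary edge runs (18.00, -5.66)→(23.00, 3.00); distance from the point to it = 0.39 mm. The point is not inside any of the regions above, so it lies outside the cross-section (0.39 mm from the nearest boundary).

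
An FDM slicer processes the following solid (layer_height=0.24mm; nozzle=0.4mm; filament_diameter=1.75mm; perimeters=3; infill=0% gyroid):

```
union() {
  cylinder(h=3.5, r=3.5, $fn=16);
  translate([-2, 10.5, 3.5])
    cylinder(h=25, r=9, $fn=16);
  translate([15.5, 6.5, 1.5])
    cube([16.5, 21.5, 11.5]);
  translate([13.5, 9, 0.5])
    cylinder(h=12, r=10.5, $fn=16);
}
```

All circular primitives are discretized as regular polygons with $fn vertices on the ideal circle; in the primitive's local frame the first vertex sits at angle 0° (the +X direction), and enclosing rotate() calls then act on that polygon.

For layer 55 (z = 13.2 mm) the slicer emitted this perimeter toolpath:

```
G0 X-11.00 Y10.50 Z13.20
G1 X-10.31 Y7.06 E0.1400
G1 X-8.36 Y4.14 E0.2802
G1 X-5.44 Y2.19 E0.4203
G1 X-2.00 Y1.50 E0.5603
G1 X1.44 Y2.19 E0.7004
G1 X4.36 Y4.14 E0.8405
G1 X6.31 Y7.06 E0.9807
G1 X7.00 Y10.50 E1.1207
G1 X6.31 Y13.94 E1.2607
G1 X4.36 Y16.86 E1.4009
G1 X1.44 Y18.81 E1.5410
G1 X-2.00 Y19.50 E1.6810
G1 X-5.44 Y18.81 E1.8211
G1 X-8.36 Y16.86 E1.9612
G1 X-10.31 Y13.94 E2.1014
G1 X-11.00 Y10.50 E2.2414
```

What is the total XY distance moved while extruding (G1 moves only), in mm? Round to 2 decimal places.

56.16 mm

Sum the Euclidean lengths of each G1 segment: total = 56.16 mm.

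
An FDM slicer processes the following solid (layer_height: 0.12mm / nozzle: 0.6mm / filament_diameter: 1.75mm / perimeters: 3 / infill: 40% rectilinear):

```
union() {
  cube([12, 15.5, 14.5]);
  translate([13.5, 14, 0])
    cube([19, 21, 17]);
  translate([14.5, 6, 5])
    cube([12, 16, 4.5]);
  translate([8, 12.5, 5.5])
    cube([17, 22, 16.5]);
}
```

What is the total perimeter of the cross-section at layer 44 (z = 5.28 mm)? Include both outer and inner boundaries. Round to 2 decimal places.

At z = 5.28 mm: the 12×15.5 cube contributes its full rectangle (perimeter 55.00 mm); the cube at (13.5, 14) is present — its section is the full 19×21 rectangle (perimeter 80.00 mm); the 12×16 cube at (14.5, 6) contributes its full rectangle (perimeter 56.00 mm); the cube at (8, 12.5) does not reach this height (z outside [5.5, 22]); Merging all regions: the regions partially overlap (shared area 96.00 mm²), so the edge portions inside another operand are dropped and the merged outline is re-measured after clipping — boundary = 151.00 mm. Overall, the cross-section has 2 separate islands. Total boundary length (outer) = 151.00 mm.

151.00 mm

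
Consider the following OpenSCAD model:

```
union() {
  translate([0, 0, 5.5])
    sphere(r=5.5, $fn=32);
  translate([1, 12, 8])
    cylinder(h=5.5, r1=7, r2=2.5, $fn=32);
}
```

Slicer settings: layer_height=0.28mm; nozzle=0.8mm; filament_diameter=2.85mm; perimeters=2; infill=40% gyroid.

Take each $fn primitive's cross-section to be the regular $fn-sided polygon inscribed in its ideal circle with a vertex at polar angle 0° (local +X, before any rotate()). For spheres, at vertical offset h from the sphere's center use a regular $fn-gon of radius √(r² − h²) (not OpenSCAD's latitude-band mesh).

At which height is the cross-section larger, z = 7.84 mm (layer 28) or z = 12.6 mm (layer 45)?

Layer 28 (z = 7.84): the sphere: section is a regular 32-gon, circumradius = √(r²−h²) = √(5.5²−2.34²) = 4.977 (area = (32/2)·4.977²·sin(360°/32) = 77.33 mm²); the cone at (1, 12) is not intersected at this z (z outside [8, 13.5]); Combining (union): only the r=5.5 sphere is present, so the union is just that shape — area = 77.33 mm². So its area = 77.33 mm². Layer 45 (z = 12.6): the sphere is absent (|z−center|=7.100 > r=5.5); the cone at (1, 12) (r1=7→r2=2.5) has section circumradius 3.236 here — a regular 32-gon (area = (32/2)·3.236²·sin(360°/32) = 32.69 mm²); Combining (union): only the cone at (1, 12) is present, so the union is just that shape — area = 32.69 mm². So its area = 32.69 mm². Layer 28 is larger (77.33 vs 32.69 mm²).

layer 28 (z = 7.84 mm)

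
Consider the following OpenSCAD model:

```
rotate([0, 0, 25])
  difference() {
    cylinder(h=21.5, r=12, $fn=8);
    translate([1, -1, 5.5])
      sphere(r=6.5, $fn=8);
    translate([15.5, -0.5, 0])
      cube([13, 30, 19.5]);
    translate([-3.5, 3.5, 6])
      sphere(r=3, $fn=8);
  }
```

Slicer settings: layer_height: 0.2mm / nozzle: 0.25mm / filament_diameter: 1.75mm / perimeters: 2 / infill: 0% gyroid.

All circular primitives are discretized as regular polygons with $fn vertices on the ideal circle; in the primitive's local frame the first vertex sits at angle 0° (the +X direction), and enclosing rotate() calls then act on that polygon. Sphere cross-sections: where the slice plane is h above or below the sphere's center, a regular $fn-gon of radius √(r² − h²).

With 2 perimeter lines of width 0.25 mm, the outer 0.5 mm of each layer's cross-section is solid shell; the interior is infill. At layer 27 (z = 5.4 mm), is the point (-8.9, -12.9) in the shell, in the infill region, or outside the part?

outside

At z = 5.4 mm: the cylinder: section is a regular 8-gon, circumradius r=12; the sphere at (1, -1): section is a regular 8-gon, circumradius = √(r²−h²) = √(6.5²−0.1²) = 6.499; the cube at (15.5, -0.5) is present — its section is the full 13×30 rectangle; the sphere at (-3.5, 3.5): section is a regular 8-gon, circumradius = √(r²−h²) = √(3²−0.6²) = 2.939; Subtracting the remaining from the first: starting from the r=12 cylinder, the r=6.5 sphere at (1, -1) lies wholly inside it (removes its full 119.47 mm² and its 39.79 mm outline becomes a hole wall); the 13×30 cube at (15.5, -0.5) misses the remaining region (no effect); the r=3 sphere at (-3.5, 3.5) partially overlaps it — only the 14.59 mm² overlap (of its 24.44 mm²) is removed, clipping the outline — 1 connected region with 1 hole; (rotated 25° about Z; rotation is an isometry so areas/perimeters/island counts are preserved). Overall, the cross-section is one region with 1 hole. Undo the 25° rotation: the query point maps to (-13.518, -7.930) in the un-rotated model frame. The nearest boundary edge runs (-8.49, -8.49)→(-12.00, 0.00); distance from the point to it = 4.44 mm. The point is not inside any of the regions above, so it lies outside the cross-section (4.44 mm from the nearest boundary).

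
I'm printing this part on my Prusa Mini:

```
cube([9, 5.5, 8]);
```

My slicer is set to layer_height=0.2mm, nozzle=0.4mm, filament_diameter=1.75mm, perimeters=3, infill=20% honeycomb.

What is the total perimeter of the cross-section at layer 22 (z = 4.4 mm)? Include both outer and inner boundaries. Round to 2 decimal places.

At z = 4.4 mm: the 9×5.5 cube contributes its full rectangle (perimeter 29.00 mm). Overall, the cross-section is a single solid region. Total boundary length (outer) = 29.00 mm.

29.00 mm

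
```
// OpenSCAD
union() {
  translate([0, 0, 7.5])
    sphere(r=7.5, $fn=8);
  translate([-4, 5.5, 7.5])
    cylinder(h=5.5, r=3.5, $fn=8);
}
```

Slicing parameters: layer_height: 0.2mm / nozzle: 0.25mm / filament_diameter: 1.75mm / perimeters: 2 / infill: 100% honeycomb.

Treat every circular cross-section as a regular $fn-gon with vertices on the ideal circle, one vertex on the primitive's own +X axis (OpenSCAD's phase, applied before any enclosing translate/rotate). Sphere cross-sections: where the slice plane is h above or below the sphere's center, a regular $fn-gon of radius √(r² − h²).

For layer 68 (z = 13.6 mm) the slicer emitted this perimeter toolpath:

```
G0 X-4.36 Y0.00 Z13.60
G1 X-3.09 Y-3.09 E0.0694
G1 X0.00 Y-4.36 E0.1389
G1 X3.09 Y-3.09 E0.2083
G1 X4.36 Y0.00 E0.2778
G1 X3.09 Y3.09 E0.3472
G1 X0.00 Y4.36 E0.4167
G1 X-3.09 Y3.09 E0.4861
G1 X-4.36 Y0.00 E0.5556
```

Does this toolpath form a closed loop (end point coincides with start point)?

Start point (G0): (-4.36, 0.00). End point (last G1): the path returns to the start — closed.

yes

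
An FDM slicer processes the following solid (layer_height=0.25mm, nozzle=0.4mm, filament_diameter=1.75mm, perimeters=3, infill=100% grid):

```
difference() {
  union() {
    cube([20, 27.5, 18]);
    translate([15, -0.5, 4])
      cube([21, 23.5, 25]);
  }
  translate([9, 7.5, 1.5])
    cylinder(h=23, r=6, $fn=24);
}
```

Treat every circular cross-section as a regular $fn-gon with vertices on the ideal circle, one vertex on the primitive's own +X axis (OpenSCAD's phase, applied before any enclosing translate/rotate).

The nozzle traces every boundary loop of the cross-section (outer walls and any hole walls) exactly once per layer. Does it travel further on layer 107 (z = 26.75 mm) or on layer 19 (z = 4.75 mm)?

layer 19 (z = 4.75 mm)

Layer 107 (z = 26.75): the cube is not intersected at this z (z outside [0, 18]); the cube at (15, -0.5) (footprint 21×23.5) is included at this height (perimeter 89.00 mm); Combining (union): only the 21×23.5 cube at (15, -0.5) is present, so the union is just that shape — boundary = 89.00 mm; the cylinder at (9, 7.5) does not reach this height (z outside [1.5, 24.5]); Subtracting the remaining from the first: none of the subtracted shapes is present at this height, so that combined region is unchanged — boundary = 89.00 mm. So its perimeter = 89.00 mm. Layer 19 (z = 4.75): the cube is present — its section is the full 20×27.5 rectangle (perimeter 95.00 mm); the cube at (15, -0.5) (footprint 21×23.5) is included at this height (perimeter 89.00 mm); Combining (union): the regions partially overlap (shared area 115.00 mm²), so the edge portions inside another operand are dropped and the merged outline is re-measured after clipping — boundary = 128.00 mm; the cylinder at (9, 7.5): section is a regular 24-gon, circumradius r=6 (perimeter = 2·24·6.000·sin(180°/24) = 37.59 mm); Taking the first minus the rest: starting from that combined region, the r=6 cylinder at (9, 7.5) lies wholly inside it (removes its full 111.81 mm² and its 37.59 mm outline becomes a hole wall) — boundary (outer + 1 inner loop) = 165.59 mm. So its perimeter = 165.59 mm. Layer 19 is larger (165.59 vs 89.00 mm).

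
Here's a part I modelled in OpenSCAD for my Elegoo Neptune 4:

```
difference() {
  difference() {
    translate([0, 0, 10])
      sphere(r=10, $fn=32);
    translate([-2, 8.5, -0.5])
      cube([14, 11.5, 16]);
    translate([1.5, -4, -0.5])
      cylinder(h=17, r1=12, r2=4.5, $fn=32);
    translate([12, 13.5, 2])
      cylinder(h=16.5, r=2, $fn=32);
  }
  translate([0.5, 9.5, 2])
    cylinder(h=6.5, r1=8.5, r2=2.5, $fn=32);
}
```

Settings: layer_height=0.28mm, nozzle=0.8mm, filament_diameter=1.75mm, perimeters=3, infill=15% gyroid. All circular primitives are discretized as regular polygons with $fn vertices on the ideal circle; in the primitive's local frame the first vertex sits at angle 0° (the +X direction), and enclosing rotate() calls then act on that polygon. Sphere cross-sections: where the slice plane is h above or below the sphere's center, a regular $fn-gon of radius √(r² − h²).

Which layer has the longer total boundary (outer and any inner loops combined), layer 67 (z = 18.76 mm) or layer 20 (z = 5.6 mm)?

Layer 67 (z = 18.76): the sphere: section is a regular 32-gon, circumradius = √(r²−h²) = √(10²−8.76²) = 4.823 (perimeter = 2·32·4.823·sin(180°/32) = 30.26 mm); the cube at (-2, 8.5) is absent (z outside [-0.5, 15.5]); the cone at (1.5, -4) is absent (z outside [-0.5, 16.5]); the cylinder at (12, 13.5) is not intersected at this z (z outside [2, 18.5]); After the difference (first − rest): none of the subtracted shapes is present at this height, so the r=10 sphere is unchanged — boundary = 30.26 mm; the cone at (0.5, 9.5) is not intersected at this z (z outside [2, 8.5]); After the difference (first − rest): none of the subtracted shapes is present at this height, so the result so far is unchanged — boundary = 30.26 mm. So its perimeter = 30.26 mm. Layer 20 (z = 5.6): the r=10 sphere slices to a regular 32-gon of circumradius 8.980 (√(r²−h²) with h=4.4 from center) (perimeter = 2·32·8.980·sin(180°/32) = 56.33 mm); the cube at (-2, 8.5) is present — its section is the full 14×11.5 rectangle (perimeter 51.00 mm); the cone at (1.5, -4): at t=0.359 of its height the radius interpolates to r₁+(r₂−r₁)t = 9.309, giving a regular 32-gon of that circumradius (perimeter = 2·32·9.309·sin(180°/32) = 58.40 mm); the r=2 cylinder at (12, 13.5) gives a regular 32-gon of circumradius 2 (constant along its height) (perimeter = 2·32·2.000·sin(180°/32) = 12.55 mm); Taking the first minus the rest: starting from the r=10 sphere, the 14×11.5 cube at (-2, 8.5) partially overlaps it — only the 1.60 mm² overlap (of its 161.00 mm²) is removed, clipping the outline; the cone at (1.5, -4) partially overlaps it — only the 183.71 mm² overlap (of its 270.49 mm²) is removed, clipping the outline; the r=2 cylinder at (12, 13.5) misses the remaining region (no effect) — boundary = 54.75 mm; the cone at (0.5, 9.5): at t=0.554 of its height the radius interpolates to r₁+(r₂−r₁)t = 5.177, giving a regular 32-gon of that circumradius (perimeter = 2·32·5.177·sin(180°/32) = 32.48 mm); After the difference (first − rest): starting from the result so far, the cone at (0.5, 9.5) partially overlaps it — only the 26.70 mm² overlap (of its 83.66 mm²) is removed, clipping the outline — boundary = 46.82 mm. So its perimeter = 46.82 mm. Layer 20 is larger (46.82 vs 30.26 mm).

layer 20 (z = 5.6 mm)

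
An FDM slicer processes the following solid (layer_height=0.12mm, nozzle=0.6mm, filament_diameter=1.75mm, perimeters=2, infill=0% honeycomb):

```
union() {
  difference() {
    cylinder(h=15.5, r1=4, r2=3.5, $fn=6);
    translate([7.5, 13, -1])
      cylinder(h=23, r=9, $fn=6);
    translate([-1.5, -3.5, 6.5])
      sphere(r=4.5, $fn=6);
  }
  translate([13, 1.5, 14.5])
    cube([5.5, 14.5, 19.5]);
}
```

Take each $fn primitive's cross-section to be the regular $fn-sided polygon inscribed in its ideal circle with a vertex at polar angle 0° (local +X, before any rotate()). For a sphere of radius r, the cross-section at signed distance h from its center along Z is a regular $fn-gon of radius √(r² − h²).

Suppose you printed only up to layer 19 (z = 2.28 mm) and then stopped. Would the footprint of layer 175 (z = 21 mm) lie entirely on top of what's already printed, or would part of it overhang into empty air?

Compare the two slices. At z = 2.28: the cone (r1=4→r2=3.5) has section circumradius 3.926 here — a regular 6-gon (area = (6/2)·3.926²·sin(360°/6) = 40.05 mm²); the r=9 cylinder at (7.5, 13) contributes a regular 6-gon of circumradius 9 (area = (6/2)·9.000²·sin(360°/6) = 210.44 mm²); the r=4.5 sphere at (-1.5, -3.5) slices to a regular 6-gon of circumradius 1.563 (√(r²−h²) with h=4.22 from center) (area = (6/2)·1.563²·sin(360°/6) = 6.34 mm²); Subtracting the remaining from the first: starting from the cone (40.05 mm²), the r=9 cylinder at (7.5, 13) misses the remaining region (no effect); the r=4.5 sphere at (-1.5, -3.5) partially overlaps it — only the 2.40 mm² overlap (of its 6.34 mm²) is removed, clipping the outline — area = 37.66 mm²; the cube at (13, 1.5) is absent (z outside [14.5, 34]); Taking the union: only that combined region is present, so the union is just that shape — area = 37.66 mm². At z = 21: the cone does not reach this height (z outside [0, 15.5]); the cylinder at (7.5, 13): section is a regular 6-gon, circumradius r=9 (area = (6/2)·9.000²·sin(360°/6) = 210.44 mm²); the sphere at (-1.5, -3.5) does not reach this height (|z−center|=14.500 > r=4.5); Subtracting the remaining from the first: the first operand is absent here, so nothing remains; the cube at (13, 1.5) (footprint 5.5×14.5) is included at this height (area 79.75 mm²); Taking the union: only the 5.5×14.5 cube at (13, 1.5) is present, so the union is just that shape — area = 79.75 mm². Checking containment: at z = 21 the cross-section extends beyond the z = 2.28 cross-section by about 79.75 mm².

part overhangs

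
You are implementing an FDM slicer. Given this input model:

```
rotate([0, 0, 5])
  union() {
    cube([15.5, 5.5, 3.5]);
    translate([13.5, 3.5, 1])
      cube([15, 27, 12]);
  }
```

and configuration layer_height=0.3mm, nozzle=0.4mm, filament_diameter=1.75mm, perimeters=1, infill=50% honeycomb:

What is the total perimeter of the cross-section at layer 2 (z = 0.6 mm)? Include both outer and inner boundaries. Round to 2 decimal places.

At z = 0.6 mm: the cube is present — its section is the full 15.5×5.5 rectangle (perimeter 42.00 mm); the cube at (13.5, 3.5) is absent (z outside [1, 13]); Combining (union): only the 15.5×5.5 cube is present, so the union is just that shape — boundary = 42.00 mm; (whole slice rotated 5° about Z — lengths, areas and connectivity unchanged). Overall, the cross-section is a single solid region. Total boundary length (outer) = 42.00 mm.

42.00 mm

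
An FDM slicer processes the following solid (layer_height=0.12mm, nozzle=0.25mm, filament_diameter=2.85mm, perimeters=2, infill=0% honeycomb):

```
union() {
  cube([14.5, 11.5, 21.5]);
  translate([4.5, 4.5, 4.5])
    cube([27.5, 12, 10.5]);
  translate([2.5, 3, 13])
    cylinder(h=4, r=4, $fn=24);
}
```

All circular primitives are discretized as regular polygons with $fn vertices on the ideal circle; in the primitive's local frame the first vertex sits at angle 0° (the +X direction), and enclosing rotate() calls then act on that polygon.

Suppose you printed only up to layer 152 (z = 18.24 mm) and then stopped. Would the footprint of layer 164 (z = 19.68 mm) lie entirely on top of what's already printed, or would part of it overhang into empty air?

entirely on top

Compare the two slices. At z = 18.24: the 14.5×11.5 cube contributes its full rectangle (area 166.75 mm²); the cube at (4.5, 4.5) is absent (z outside [4.5, 15]); the cylinder at (2.5, 3) is not intersected at this z (z outside [13, 17]); Combining (union): only the 14.5×11.5 cube is present, so the union is just that shape — area = 166.75 mm². At z = 19.68: the 14.5×11.5 cube contributes its full rectangle (area 166.75 mm²); the cube at (4.5, 4.5) is absent (z outside [4.5, 15]); the cylinder at (2.5, 3) does not reach this height (z outside [13, 17]); Combining (union): only the 14.5×11.5 cube is present, so the union is just that shape — area = 166.75 mm². Checking containment: the cross-section at z = 19.68 is a subset of the cross-section at z = 18.24.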